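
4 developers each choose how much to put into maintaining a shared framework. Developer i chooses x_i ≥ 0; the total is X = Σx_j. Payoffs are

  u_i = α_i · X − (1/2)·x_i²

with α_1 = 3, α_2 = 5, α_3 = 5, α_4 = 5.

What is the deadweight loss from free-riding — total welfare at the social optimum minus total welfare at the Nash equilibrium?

Developer i's FOC: ∂u_i/∂x_i = α_i − x_i = 0, so x_i* = α_i.
NE contributions = (3, 5, 5, 5); X = 18.
W^NE = (Σα)·X − ½Σα_i² = 18² − ½·84 = 282.
Planner sets x_i = Σα_j = 18 for every i, so X^SO = 4·18 = 72.
W^SO = (Σα)·X^SO − ½·4·(Σα)² = (4/2)·18² = 648.
Deadweight loss = W^SO − W^NE = 366.

366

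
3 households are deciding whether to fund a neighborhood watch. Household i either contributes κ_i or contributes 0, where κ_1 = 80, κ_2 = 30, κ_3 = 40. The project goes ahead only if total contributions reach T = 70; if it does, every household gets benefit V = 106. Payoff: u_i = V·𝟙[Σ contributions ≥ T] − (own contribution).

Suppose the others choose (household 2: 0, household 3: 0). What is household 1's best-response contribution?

80

Others' total = 0. Contributing 80 brings total to 80 ≥ 70: gain V − κ_1 = 26.
Best response: 80.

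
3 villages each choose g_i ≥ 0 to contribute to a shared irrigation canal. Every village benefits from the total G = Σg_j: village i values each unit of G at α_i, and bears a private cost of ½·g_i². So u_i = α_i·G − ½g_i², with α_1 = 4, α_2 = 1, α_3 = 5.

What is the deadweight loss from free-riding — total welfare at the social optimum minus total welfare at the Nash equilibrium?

71

Village i's FOC: ∂u_i/∂g_i = α_i − g_i = 0, so g_i* = α_i.
NE contributions = (4, 1, 5); G = 10.
W^NE = (Σα)·G − ½Σα_i² = 10² − ½·42 = 79.
Planner sets g_i = Σα_j = 10 for every i, so G^SO = 3·10 = 30.
W^SO = (Σα)·G^SO − ½·3·(Σα)² = (3/2)·10² = 150.
Deadweight loss = W^SO − W^NE = 71.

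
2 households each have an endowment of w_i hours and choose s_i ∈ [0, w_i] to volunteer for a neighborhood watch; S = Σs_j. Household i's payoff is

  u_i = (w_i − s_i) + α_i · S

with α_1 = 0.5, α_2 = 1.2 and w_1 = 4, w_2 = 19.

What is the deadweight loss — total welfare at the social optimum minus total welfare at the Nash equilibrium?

∂u_i/∂s_i = α_i − 1, so household i contributes w_i if α_i > 1, else 0.
α_i > 1 for i ∈ {2}; NE contributions (0, 19), S = 19.
W^NE = Σw_i − S^NE + (Σα_i)·S^NE = 23 + 0.7·19 = 36.3.
Planner: ∂(Σu_j)/∂s_i = Σα_j − 1 = 0.7 > 0, so everyone contributes w_i; S^SO = 23, W^SO = 23 + 0.7·23 = 39.1.
Deadweight loss = 2.8.

2.8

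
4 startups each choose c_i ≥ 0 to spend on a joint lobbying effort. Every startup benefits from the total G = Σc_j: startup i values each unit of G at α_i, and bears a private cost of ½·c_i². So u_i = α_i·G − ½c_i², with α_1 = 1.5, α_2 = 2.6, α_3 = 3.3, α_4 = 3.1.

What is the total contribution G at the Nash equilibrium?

Startup i's FOC: ∂u_i/∂c_i = α_i − c_i = 0, so c_i* = α_i.
NE contributions = (1.5, 2.6, 3.3, 3.1); G = 10.5.

10.5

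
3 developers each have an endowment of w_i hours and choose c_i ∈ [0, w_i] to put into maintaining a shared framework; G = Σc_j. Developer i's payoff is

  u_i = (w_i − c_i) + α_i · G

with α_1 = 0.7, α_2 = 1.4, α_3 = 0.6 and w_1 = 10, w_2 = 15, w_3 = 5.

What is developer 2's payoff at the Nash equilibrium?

21

∂u_i/∂c_i = α_i − 1, so developer i contributes w_i if α_i > 1, else 0.
α_i > 1 for i ∈ {2}; NE contributions (0, 15, 0), G = 15.
u_2 = (15 − 15) + 1.4·15 = 21.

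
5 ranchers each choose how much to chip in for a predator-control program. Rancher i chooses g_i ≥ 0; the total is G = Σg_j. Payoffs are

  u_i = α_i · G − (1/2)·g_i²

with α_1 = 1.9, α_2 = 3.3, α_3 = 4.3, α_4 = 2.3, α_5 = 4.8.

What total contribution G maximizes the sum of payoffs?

Planner FOC: ∂(Σu_j)/∂g_i = (Σα_j) − g_i = 0, so g_i^SO = Σα_j = 16.6 for every i; G^SO = 83.

83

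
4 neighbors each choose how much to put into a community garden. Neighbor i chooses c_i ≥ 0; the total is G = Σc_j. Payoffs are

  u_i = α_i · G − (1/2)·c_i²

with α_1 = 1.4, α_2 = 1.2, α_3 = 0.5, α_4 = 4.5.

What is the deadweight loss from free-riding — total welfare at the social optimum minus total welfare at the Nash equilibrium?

Neighbor i's FOC: ∂u_i/∂c_i = α_i − c_i = 0, so c_i* = α_i.
NE contributions = (1.4, 1.2, 0.5, 4.5); G = 7.6.
W^NE = (Σα)·G − ½Σα_i² = 7.6² − ½·23.9 = 45.81.
Planner sets c_i = Σα_j = 7.6 for every i, so G^SO = 4·7.6 = 30.4.
W^SO = (Σα)·G^SO − ½·4·(Σα)² = (4/2)·7.6² = 115.52.
Deadweight loss = W^SO − W^NE = 69.71.

69.71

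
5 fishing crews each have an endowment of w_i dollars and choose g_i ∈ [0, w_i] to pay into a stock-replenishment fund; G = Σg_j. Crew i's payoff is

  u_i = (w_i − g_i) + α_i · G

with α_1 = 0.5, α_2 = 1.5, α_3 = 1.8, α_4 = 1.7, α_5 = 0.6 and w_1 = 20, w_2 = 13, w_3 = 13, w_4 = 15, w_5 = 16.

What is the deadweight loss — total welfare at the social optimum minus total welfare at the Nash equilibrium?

183.6

∂u_i/∂g_i = α_i − 1, so crew i contributes w_i if α_i > 1, else 0.
α_i > 1 for i ∈ {2, 3, 4}; NE contributions (0, 13, 13, 15, 0), G = 41.
W^NE = Σw_i − G^NE + (Σα_i)·G^NE = 77 + 5.1·41 = 286.1.
Planner: ∂(Σu_j)/∂g_i = Σα_j − 1 = 5.1 > 0, so everyone contributes w_i; G^SO = 77, W^SO = 77 + 5.1·77 = 469.7.
Deadweight loss = 183.6.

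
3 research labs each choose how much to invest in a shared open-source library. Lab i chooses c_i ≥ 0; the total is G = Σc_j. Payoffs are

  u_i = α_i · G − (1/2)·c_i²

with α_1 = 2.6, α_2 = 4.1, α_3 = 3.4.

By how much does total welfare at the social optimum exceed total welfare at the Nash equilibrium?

Lab i's FOC: ∂u_i/∂c_i = α_i − c_i = 0, so c_i* = α_i.
NE contributions = (2.6, 4.1, 3.4); G = 10.1.
W^NE = (Σα)·G − ½Σα_i² = 10.1² − ½·35.13 = 84.445.
Planner sets c_i = Σα_j = 10.1 for every i, so G^SO = 3·10.1 = 30.3.
W^SO = (Σα)·G^SO − ½·3·(Σα)² = (3/2)·10.1² = 153.015.
Deadweight loss = W^SO − W^NE = 68.57.

68.57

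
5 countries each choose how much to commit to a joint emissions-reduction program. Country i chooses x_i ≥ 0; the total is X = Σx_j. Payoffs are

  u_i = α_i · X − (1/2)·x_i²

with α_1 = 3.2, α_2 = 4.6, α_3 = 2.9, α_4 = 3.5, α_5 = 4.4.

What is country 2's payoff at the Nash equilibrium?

74.98

Country i's FOC: ∂u_i/∂x_i = α_i − x_i = 0, so x_i* = α_i.
NE contributions = (3.2, 4.6, 2.9, 3.5, 4.4); X = 18.6.
u_2 = α_2·X − ½·(x_2)² = 4.6·18.6 − ½·4.6² = 74.98.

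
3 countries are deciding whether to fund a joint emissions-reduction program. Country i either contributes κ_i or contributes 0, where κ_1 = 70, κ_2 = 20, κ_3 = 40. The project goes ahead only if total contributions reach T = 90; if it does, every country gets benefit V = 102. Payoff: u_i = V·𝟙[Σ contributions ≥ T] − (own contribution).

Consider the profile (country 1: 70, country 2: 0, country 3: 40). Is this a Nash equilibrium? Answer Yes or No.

Yes

Total = 110 ≥ 90: provided.
Country 1 (pledges 70, payoff 32): dropping to 0 → total 40, payoff 0. No gain.
Country 2 (pledges 0, payoff 102): pledging 20 → total 130, payoff 82. No gain.
Country 3 (pledges 40, payoff 62): dropping to 0 → total 70, payoff 0. No gain.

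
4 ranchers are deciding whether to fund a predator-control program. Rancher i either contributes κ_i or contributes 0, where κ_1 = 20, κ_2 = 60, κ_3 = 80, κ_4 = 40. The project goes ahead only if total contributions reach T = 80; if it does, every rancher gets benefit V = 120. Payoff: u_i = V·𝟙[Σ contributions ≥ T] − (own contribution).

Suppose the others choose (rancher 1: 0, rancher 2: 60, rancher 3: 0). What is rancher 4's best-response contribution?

Others' total = 60. Contributing 40 brings total to 100 ≥ 80: gain V − κ_4 = 80.
Best response: 40.

40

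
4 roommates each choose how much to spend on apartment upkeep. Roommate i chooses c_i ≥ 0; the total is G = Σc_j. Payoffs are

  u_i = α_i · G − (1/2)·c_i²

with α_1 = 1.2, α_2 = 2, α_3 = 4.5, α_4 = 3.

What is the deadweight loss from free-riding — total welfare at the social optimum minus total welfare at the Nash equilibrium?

131.835

Roommate i's FOC: ∂u_i/∂c_i = α_i − c_i = 0, so c_i* = α_i.
NE contributions = (1.2, 2, 4.5, 3); G = 10.7.
W^NE = (Σα)·G − ½Σα_i² = 10.7² − ½·34.69 = 97.145.
Planner sets c_i = Σα_j = 10.7 for every i, so G^SO = 4·10.7 = 42.8.
W^SO = (Σα)·G^SO − ½·4·(Σα)² = (4/2)·10.7² = 228.98.
Deadweight loss = W^SO − W^NE = 131.835.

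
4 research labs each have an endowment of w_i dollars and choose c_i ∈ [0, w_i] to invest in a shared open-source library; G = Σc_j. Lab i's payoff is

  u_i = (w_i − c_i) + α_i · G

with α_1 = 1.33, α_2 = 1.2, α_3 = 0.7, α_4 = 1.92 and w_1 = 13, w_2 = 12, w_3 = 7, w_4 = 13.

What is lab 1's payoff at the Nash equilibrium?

∂u_i/∂c_i = α_i − 1, so lab i contributes w_i if α_i > 1, else 0.
α_i > 1 for i ∈ {1, 2, 4}; NE contributions (13, 12, 0, 13), G = 38.
u_1 = (13 − 13) + 1.33·38 = 50.54.

50.54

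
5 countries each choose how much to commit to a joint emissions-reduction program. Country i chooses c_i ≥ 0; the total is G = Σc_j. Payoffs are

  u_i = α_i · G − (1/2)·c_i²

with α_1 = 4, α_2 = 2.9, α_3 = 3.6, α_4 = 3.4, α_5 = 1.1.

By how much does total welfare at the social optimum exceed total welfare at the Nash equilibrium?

362.57

Country i's FOC: ∂u_i/∂c_i = α_i − c_i = 0, so c_i* = α_i.
NE contributions = (4, 2.9, 3.6, 3.4, 1.1); G = 15.
W^NE = (Σα)·G − ½Σα_i² = 15² − ½·50.14 = 199.93.
Planner sets c_i = Σα_j = 15 for every i, so G^SO = 5·15 = 75.
W^SO = (Σα)·G^SO − ½·5·(Σα)² = (5/2)·15² = 562.5.
Deadweight loss = W^SO − W^NE = 362.57.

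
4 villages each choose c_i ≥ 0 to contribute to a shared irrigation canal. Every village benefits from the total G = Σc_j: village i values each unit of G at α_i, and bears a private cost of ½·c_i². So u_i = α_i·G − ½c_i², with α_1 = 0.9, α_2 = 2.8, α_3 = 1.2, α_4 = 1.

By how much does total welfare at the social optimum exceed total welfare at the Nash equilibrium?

Village i's FOC: ∂u_i/∂c_i = α_i − c_i = 0, so c_i* = α_i.
NE contributions = (0.9, 2.8, 1.2, 1); G = 5.9.
W^NE = (Σα)·G − ½Σα_i² = 5.9² − ½·11.09 = 29.265.
Planner sets c_i = Σα_j = 5.9 for every i, so G^SO = 4·5.9 = 23.6.
W^SO = (Σα)·G^SO − ½·4·(Σα)² = (4/2)·5.9² = 69.62.
Deadweight loss = W^SO − W^NE = 40.355.

40.355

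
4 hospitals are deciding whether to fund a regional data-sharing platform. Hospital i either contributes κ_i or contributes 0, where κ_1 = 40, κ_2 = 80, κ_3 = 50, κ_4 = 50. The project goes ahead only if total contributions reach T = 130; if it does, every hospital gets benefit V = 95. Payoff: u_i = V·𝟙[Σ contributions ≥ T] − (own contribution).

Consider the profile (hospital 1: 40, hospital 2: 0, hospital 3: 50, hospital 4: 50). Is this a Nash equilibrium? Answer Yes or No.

Total = 140 ≥ 130: provided.
Hospital 1 (pledges 40, payoff 55): dropping to 0 → total 100, payoff 0. No gain.
Hospital 2 (pledges 0, payoff 95): pledging 80 → total 220, payoff 15. No gain.
Hospital 3 (pledges 50, payoff 45): dropping to 0 → total 90, payoff 0. No gain.
Hospital 4 (pledges 50, payoff 45): dropping to 0 → total 90, payoff 0. No gain.

Yes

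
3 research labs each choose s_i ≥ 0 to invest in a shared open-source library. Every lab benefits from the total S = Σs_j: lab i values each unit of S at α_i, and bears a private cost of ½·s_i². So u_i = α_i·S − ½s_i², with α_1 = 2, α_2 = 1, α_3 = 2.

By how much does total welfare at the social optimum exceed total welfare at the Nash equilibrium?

17

Lab i's FOC: ∂u_i/∂s_i = α_i − s_i = 0, so s_i* = α_i.
NE contributions = (2, 1, 2); S = 5.
W^NE = (Σα)·S − ½Σα_i² = 5² − ½·9 = 20.5.
Planner sets s_i = Σα_j = 5 for every i, so S^SO = 3·5 = 15.
W^SO = (Σα)·S^SO − ½·3·(Σα)² = (3/2)·5² = 37.5.
Deadweight loss = W^SO − W^NE = 17.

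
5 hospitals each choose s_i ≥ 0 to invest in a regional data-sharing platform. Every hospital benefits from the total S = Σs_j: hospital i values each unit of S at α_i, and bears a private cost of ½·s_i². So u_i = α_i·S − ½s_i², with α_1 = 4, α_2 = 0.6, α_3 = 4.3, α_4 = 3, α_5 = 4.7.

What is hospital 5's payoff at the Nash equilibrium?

66.975

Hospital i's FOC: ∂u_i/∂s_i = α_i − s_i = 0, so s_i* = α_i.
NE contributions = (4, 0.6, 4.3, 3, 4.7); S = 16.6.
u_5 = α_5·S − ½·(s_5)² = 4.7·16.6 − ½·4.7² = 66.975.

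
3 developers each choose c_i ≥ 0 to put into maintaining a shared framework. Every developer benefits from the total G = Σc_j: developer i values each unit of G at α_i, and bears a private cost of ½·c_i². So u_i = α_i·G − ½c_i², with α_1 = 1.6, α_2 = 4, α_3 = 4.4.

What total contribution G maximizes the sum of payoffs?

Planner FOC: ∂(Σu_j)/∂c_i = (Σα_j) − c_i = 0, so c_i^SO = Σα_j = 10 for every i; G^SO = 30.

30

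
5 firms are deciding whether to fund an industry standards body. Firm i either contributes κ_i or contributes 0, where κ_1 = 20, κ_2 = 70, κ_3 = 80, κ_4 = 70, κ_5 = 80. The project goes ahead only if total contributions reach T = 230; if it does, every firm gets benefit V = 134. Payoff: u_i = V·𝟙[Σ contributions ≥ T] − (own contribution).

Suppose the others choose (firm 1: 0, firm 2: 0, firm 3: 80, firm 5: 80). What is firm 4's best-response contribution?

70

Others' total = 160. Contributing 70 brings total to 230 ≥ 230: gain V − κ_4 = 64.
Best response: 70.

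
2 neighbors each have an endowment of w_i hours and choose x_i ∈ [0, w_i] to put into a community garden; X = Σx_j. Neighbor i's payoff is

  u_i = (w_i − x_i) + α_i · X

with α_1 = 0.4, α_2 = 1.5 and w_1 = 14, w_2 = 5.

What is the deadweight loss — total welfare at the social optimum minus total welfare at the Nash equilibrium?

12.6

∂u_i/∂x_i = α_i − 1, so neighbor i contributes w_i if α_i > 1, else 0.
α_i > 1 for i ∈ {2}; NE contributions (0, 5), X = 5.
W^NE = Σw_i − X^NE + (Σα_i)·X^NE = 19 + 0.9·5 = 23.5.
Planner: ∂(Σu_j)/∂x_i = Σα_j − 1 = 0.9 > 0, so everyone contributes w_i; X^SO = 19, W^SO = 19 + 0.9·19 = 36.1.
Deadweight loss = 12.6.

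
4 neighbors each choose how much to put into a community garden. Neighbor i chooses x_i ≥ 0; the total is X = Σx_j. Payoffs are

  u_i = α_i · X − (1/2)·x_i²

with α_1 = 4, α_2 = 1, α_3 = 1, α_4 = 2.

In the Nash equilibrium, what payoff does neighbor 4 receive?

14

Neighbor i's FOC: ∂u_i/∂x_i = α_i − x_i = 0, so x_i* = α_i.
NE contributions = (4, 1, 1, 2); X = 8.
u_4 = α_4·X − ½·(x_4)² = 2·8 − ½·2² = 14.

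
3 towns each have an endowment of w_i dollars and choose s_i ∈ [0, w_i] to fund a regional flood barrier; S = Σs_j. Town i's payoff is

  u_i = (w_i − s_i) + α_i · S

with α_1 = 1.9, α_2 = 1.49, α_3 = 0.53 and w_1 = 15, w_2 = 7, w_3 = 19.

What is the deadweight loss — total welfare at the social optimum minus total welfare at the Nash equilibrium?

∂u_i/∂s_i = α_i − 1, so town i contributes w_i if α_i > 1, else 0.
α_i > 1 for i ∈ {1, 2}; NE contributions (15, 7, 0), S = 22.
W^NE = Σw_i − S^NE + (Σα_i)·S^NE = 41 + 2.92·22 = 105.24.
Planner: ∂(Σu_j)/∂s_i = Σα_j − 1 = 2.92 > 0, so everyone contributes w_i; S^SO = 41, W^SO = 41 + 2.92·41 = 160.72.
Deadweight loss = 55.48.

55.48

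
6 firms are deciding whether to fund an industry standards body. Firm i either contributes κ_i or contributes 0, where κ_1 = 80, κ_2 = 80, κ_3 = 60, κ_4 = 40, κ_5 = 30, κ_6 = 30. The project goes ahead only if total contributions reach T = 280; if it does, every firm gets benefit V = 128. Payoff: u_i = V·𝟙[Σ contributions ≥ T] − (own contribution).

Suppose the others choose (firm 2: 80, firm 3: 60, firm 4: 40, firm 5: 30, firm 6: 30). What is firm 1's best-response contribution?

80

Others' total = 240. Contributing 80 brings total to 320 ≥ 280: gain V − κ_1 = 48.
Best response: 80.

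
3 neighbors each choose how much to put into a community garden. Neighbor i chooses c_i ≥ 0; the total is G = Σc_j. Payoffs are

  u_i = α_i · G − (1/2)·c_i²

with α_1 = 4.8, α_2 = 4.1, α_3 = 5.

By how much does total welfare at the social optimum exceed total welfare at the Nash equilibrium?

Neighbor i's FOC: ∂u_i/∂c_i = α_i − c_i = 0, so c_i* = α_i.
NE contributions = (4.8, 4.1, 5); G = 13.9.
W^NE = (Σα)·G − ½Σα_i² = 13.9² − ½·64.85 = 160.785.
Planner sets c_i = Σα_j = 13.9 for every i, so G^SO = 3·13.9 = 41.7.
W^SO = (Σα)·G^SO − ½·3·(Σα)² = (3/2)·13.9² = 289.815.
Deadweight loss = W^SO − W^NE = 129.03.

129.03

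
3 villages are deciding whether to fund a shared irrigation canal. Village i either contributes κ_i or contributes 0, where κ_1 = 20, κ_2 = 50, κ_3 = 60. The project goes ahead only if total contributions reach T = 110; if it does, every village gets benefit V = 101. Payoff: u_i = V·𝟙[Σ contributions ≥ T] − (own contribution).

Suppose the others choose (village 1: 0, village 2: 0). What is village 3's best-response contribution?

0

Others' total = 0. Even contributing 60 gives 60 < 110: no benefit either way.
Best response: 0.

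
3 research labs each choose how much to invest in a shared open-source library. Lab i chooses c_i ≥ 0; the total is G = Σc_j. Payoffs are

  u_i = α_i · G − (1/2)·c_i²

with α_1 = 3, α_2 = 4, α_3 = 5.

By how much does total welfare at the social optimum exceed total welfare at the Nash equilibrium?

Lab i's FOC: ∂u_i/∂c_i = α_i − c_i = 0, so c_i* = α_i.
NE contributions = (3, 4, 5); G = 12.
W^NE = (Σα)·G − ½Σα_i² = 12² − ½·50 = 119.
Planner sets c_i = Σα_j = 12 for every i, so G^SO = 3·12 = 36.
W^SO = (Σα)·G^SO − ½·3·(Σα)² = (3/2)·12² = 216.
Deadweight loss = W^SO − W^NE = 97.

97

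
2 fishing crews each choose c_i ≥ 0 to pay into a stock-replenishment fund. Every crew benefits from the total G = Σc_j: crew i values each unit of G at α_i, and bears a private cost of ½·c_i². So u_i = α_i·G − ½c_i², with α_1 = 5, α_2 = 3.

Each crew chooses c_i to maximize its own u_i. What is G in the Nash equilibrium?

8

Crew i's FOC: ∂u_i/∂c_i = α_i − c_i = 0, so c_i* = α_i.
NE contributions = (5, 3); G = 8.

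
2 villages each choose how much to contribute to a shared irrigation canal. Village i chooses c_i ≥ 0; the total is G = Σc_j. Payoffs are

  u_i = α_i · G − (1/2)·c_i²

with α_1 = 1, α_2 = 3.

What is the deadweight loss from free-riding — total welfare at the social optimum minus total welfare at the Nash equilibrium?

5

Village i's FOC: ∂u_i/∂c_i = α_i − c_i = 0, so c_i* = α_i.
NE contributions = (1, 3); G = 4.
W^NE = (Σα)·G − ½Σα_i² = 4² − ½·10 = 11.
Planner sets c_i = Σα_j = 4 for every i, so G^SO = 2·4 = 8.
W^SO = (Σα)·G^SO − ½·2·(Σα)² = (2/2)·4² = 16.
Deadweight loss = W^SO − W^NE = 5.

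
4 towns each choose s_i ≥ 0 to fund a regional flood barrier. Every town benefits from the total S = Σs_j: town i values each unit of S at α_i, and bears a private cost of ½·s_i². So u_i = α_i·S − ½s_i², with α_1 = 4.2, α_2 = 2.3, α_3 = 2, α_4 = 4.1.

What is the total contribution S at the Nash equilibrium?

12.6

Town i's FOC: ∂u_i/∂s_i = α_i − s_i = 0, so s_i* = α_i.
NE contributions = (4.2, 2.3, 2, 4.1); S = 12.6.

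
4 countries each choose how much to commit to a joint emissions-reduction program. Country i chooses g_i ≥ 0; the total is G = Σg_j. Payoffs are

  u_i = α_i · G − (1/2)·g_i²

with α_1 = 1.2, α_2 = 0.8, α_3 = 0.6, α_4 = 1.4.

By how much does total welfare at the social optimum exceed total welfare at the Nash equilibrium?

18.2

Country i's FOC: ∂u_i/∂g_i = α_i − g_i = 0, so g_i* = α_i.
NE contributions = (1.2, 0.8, 0.6, 1.4); G = 4.
W^NE = (Σα)·G − ½Σα_i² = 4² − ½·4.4 = 13.8.
Planner sets g_i = Σα_j = 4 for every i, so G^SO = 4·4 = 16.
W^SO = (Σα)·G^SO − ½·4·(Σα)² = (4/2)·4² = 32.
Deadweight loss = W^SO − W^NE = 18.2.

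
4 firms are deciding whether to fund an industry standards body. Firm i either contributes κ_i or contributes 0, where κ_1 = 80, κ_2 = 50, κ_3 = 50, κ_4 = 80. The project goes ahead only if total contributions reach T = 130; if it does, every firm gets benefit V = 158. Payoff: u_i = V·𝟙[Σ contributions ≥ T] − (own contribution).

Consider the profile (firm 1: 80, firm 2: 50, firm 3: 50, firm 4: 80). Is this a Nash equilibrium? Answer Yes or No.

Total = 260 ≥ 130: provided.
Firm 1 (pledges 80, payoff 78): dropping to 0 → total 180, payoff 158. Profitable deviation.

No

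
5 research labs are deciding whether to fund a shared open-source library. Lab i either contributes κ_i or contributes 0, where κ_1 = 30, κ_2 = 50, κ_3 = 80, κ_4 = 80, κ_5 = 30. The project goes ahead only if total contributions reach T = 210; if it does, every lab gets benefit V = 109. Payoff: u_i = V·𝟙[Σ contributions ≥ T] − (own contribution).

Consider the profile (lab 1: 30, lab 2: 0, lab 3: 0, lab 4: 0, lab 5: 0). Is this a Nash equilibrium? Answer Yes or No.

Total = 30 < 210: not provided.
Lab 1 (pledges 30, payoff -30): dropping to 0 → total 0, payoff 0. Profitable deviation.

No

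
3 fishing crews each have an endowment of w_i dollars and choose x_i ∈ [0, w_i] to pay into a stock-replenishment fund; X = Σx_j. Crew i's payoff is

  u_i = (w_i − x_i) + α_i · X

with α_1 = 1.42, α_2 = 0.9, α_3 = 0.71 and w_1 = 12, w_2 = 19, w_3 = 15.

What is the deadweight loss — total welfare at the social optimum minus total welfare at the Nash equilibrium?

69.02

∂u_i/∂x_i = α_i − 1, so crew i contributes w_i if α_i > 1, else 0.
α_i > 1 for i ∈ {1}; NE contributions (12, 0, 0), X = 12.
W^NE = Σw_i − X^NE + (Σα_i)·X^NE = 46 + 2.03·12 = 70.36.
Planner: ∂(Σu_j)/∂x_i = Σα_j − 1 = 2.03 > 0, so everyone contributes w_i; X^SO = 46, W^SO = 46 + 2.03·46 = 139.38.
Deadweight loss = 69.02.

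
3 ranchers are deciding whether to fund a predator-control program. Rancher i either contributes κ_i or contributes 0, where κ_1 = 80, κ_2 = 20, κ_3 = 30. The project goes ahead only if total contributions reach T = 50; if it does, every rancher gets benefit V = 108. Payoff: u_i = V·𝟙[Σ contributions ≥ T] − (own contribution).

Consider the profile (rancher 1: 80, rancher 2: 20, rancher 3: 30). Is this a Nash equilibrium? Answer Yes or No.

Total = 130 ≥ 50: provided.
Rancher 1 (pledges 80, payoff 28): dropping to 0 → total 50, payoff 108. Profitable deviation.

No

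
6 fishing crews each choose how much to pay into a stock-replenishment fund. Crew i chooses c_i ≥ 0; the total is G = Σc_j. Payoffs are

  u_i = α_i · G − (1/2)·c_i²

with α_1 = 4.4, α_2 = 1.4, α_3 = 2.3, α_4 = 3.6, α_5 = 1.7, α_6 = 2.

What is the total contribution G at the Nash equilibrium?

Crew i's FOC: ∂u_i/∂c_i = α_i − c_i = 0, so c_i* = α_i.
NE contributions = (4.4, 1.4, 2.3, 3.6, 1.7, 2); G = 15.4.

15.4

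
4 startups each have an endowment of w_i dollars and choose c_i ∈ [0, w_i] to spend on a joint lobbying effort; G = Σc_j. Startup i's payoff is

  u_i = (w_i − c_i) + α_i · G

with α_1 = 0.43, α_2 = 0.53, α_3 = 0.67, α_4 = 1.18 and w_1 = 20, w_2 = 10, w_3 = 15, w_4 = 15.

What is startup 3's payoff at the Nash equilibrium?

∂u_i/∂c_i = α_i − 1, so startup i contributes w_i if α_i > 1, else 0.
α_i > 1 for i ∈ {4}; NE contributions (0, 0, 0, 15), G = 15.
u_3 = (15 − 0) + 0.67·15 = 25.05.

25.05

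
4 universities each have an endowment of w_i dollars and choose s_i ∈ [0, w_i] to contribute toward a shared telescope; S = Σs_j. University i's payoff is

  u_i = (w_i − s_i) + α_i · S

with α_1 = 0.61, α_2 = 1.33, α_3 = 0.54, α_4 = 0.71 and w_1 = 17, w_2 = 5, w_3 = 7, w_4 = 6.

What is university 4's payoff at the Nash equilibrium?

9.55

∂u_i/∂s_i = α_i − 1, so university i contributes w_i if α_i > 1, else 0.
α_i > 1 for i ∈ {2}; NE contributions (0, 5, 0, 0), S = 5.
u_4 = (6 − 0) + 0.71·5 = 9.55.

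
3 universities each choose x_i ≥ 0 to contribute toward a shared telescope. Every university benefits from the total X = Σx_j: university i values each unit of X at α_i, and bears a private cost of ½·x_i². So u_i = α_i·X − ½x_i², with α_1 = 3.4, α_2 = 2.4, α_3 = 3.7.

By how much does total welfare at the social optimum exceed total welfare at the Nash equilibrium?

60.63

University i's FOC: ∂u_i/∂x_i = α_i − x_i = 0, so x_i* = α_i.
NE contributions = (3.4, 2.4, 3.7); X = 9.5.
W^NE = (Σα)·X − ½Σα_i² = 9.5² − ½·31.01 = 74.745.
Planner sets x_i = Σα_j = 9.5 for every i, so X^SO = 3·9.5 = 28.5.
W^SO = (Σα)·X^SO − ½·3·(Σα)² = (3/2)·9.5² = 135.375.
Deadweight loss = W^SO − W^NE = 60.63.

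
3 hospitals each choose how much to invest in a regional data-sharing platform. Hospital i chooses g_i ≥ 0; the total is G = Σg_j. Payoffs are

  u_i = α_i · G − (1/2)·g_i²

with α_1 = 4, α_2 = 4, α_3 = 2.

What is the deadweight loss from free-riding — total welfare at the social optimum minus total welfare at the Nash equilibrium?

Hospital i's FOC: ∂u_i/∂g_i = α_i − g_i = 0, so g_i* = α_i.
NE contributions = (4, 4, 2); G = 10.
W^NE = (Σα)·G − ½Σα_i² = 10² − ½·36 = 82.
Planner sets g_i = Σα_j = 10 for every i, so G^SO = 3·10 = 30.
W^SO = (Σα)·G^SO − ½·3·(Σα)² = (3/2)·10² = 150.
Deadweight loss = W^SO − W^NE = 68.

68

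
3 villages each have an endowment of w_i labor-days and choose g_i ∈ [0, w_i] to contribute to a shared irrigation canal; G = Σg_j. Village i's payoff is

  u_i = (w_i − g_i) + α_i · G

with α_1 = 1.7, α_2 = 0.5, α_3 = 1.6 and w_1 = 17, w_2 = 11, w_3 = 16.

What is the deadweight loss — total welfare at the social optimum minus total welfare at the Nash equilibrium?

30.8

∂u_i/∂g_i = α_i − 1, so village i contributes w_i if α_i > 1, else 0.
α_i > 1 for i ∈ {1, 3}; NE contributions (17, 0, 16), G = 33.
W^NE = Σw_i − G^NE + (Σα_i)·G^NE = 44 + 2.8·33 = 136.4.
Planner: ∂(Σu_j)/∂g_i = Σα_j − 1 = 2.8 > 0, so everyone contributes w_i; G^SO = 44, W^SO = 44 + 2.8·44 = 167.2.
Deadweight loss = 30.8.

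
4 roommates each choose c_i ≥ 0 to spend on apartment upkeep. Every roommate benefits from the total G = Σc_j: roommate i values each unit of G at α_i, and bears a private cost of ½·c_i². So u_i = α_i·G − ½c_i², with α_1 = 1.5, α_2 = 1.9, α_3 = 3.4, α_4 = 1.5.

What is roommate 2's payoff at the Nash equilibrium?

Roommate i's FOC: ∂u_i/∂c_i = α_i − c_i = 0, so c_i* = α_i.
NE contributions = (1.5, 1.9, 3.4, 1.5); G = 8.3.
u_2 = α_2·G − ½·(c_2)² = 1.9·8.3 − ½·1.9² = 13.965.

13.965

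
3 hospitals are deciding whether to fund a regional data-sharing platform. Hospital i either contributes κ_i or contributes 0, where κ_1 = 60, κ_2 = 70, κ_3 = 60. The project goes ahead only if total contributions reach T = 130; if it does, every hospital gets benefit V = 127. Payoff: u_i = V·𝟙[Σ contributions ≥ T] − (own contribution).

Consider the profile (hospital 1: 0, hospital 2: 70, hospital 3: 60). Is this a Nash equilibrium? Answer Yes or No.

Yes

Total = 130 ≥ 130: provided.
Hospital 1 (pledges 0, payoff 127): pledging 60 → total 190, payoff 67. No gain.
Hospital 2 (pledges 70, payoff 57): dropping to 0 → total 60, payoff 0. No gain.
Hospital 3 (pledges 60, payoff 67): dropping to 0 → total 70, payoff 0. No gain.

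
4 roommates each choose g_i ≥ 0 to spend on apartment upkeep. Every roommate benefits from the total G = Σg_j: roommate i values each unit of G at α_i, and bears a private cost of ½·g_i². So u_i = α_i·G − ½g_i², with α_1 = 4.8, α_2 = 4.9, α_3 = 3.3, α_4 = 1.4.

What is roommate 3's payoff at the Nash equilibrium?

Roommate i's FOC: ∂u_i/∂g_i = α_i − g_i = 0, so g_i* = α_i.
NE contributions = (4.8, 4.9, 3.3, 1.4); G = 14.4.
u_3 = α_3·G − ½·(g_3)² = 3.3·14.4 − ½·3.3² = 42.075.

42.075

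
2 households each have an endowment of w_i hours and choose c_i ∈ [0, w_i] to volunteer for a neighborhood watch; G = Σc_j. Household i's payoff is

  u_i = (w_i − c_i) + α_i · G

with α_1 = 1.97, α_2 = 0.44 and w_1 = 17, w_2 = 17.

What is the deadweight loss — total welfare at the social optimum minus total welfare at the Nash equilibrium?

∂u_i/∂c_i = α_i − 1, so household i contributes w_i if α_i > 1, else 0.
α_i > 1 for i ∈ {1}; NE contributions (17, 0), G = 17.
W^NE = Σw_i − G^NE + (Σα_i)·G^NE = 34 + 1.41·17 = 57.97.
Planner: ∂(Σu_j)/∂c_i = Σα_j − 1 = 1.41 > 0, so everyone contributes w_i; G^SO = 34, W^SO = 34 + 1.41·34 = 81.94.
Deadweight loss = 23.97.

23.97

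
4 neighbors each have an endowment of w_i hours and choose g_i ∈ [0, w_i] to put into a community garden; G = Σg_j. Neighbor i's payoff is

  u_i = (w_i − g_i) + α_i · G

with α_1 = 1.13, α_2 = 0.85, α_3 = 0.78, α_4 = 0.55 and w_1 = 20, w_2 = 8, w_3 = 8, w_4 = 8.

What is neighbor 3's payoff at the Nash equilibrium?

23.6

∂u_i/∂g_i = α_i − 1, so neighbor i contributes w_i if α_i > 1, else 0.
α_i > 1 for i ∈ {1}; NE contributions (20, 0, 0, 0), G = 20.
u_3 = (8 − 0) + 0.78·20 = 23.6.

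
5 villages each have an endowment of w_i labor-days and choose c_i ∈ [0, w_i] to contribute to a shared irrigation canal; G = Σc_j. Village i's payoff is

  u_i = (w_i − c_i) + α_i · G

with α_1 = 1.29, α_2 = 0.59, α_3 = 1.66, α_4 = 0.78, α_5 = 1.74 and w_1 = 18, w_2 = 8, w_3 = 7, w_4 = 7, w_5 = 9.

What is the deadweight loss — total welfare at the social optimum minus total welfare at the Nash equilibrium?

∂u_i/∂c_i = α_i − 1, so village i contributes w_i if α_i > 1, else 0.
α_i > 1 for i ∈ {1, 3, 5}; NE contributions (18, 0, 7, 0, 9), G = 34.
W^NE = Σw_i − G^NE + (Σα_i)·G^NE = 49 + 5.06·34 = 221.04.
Planner: ∂(Σu_j)/∂c_i = Σα_j − 1 = 5.06 > 0, so everyone contributes w_i; G^SO = 49, W^SO = 49 + 5.06·49 = 296.94.
Deadweight loss = 75.9.

75.9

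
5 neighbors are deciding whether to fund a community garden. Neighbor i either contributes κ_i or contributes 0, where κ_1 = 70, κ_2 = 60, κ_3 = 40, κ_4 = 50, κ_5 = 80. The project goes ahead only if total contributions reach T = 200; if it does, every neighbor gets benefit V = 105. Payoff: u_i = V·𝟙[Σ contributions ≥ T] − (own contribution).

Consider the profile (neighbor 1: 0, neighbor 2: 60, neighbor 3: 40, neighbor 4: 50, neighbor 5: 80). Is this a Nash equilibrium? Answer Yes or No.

Yes

Total = 230 ≥ 200: provided.
Neighbor 1 (pledges 0, payoff 105): pledging 70 → total 300, payoff 35. No gain.
Neighbor 2 (pledges 60, payoff 45): dropping to 0 → total 170, payoff 0. No gain.
Neighbor 3 (pledges 40, payoff 65): dropping to 0 → total 190, payoff 0. No gain.
Neighbor 4 (pledges 50, payoff 55): dropping to 0 → total 180, payoff 0. No gain.
Neighbor 5 (pledges 80, payoff 25): dropping to 0 → total 150, payoff 0. No gain.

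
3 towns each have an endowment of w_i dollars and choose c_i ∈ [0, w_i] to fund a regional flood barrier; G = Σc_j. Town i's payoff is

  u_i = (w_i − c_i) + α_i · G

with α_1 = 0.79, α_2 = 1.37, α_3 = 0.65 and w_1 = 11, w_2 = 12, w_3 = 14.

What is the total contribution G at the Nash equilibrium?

12

∂u_i/∂c_i = α_i − 1, so town i contributes w_i if α_i > 1, else 0.
α_i > 1 for i ∈ {2}; NE contributions (0, 12, 0), G = 12.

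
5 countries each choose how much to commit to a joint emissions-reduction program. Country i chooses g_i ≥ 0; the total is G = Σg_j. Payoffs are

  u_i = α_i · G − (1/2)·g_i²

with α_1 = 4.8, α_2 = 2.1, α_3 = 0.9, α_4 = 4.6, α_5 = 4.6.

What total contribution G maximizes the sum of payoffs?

Planner FOC: ∂(Σu_j)/∂g_i = (Σα_j) − g_i = 0, so g_i^SO = Σα_j = 17 for every i; G^SO = 85.

85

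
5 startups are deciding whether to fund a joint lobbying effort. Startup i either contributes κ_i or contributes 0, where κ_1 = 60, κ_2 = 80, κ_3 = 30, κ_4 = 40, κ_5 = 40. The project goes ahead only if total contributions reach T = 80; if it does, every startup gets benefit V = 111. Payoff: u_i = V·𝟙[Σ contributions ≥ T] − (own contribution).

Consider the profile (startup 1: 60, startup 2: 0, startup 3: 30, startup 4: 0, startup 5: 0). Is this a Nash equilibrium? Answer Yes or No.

Yes

Total = 90 ≥ 80: provided.
Startup 1 (pledges 60, payoff 51): dropping to 0 → total 30, payoff 0. No gain.
Startup 2 (pledges 0, payoff 111): pledging 80 → total 170, payoff 31. No gain.
Startup 3 (pledges 30, payoff 81): dropping to 0 → total 60, payoff 0. No gain.
Startup 4 (pledges 0, payoff 111): pledging 40 → total 130, payoff 71. No gain.
Startup 5 (pledges 0, payoff 111): pledging 40 → total 130, payoff 71. No gain.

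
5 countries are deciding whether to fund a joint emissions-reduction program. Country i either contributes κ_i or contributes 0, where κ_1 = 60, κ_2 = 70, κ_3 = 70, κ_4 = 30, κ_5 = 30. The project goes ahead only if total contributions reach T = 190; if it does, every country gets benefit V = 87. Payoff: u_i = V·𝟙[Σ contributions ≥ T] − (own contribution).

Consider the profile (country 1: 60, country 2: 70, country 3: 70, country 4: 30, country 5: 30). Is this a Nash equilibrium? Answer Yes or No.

Total = 260 ≥ 190: provided.
Country 1 (pledges 60, payoff 27): dropping to 0 → total 200, payoff 87. Profitable deviation.

No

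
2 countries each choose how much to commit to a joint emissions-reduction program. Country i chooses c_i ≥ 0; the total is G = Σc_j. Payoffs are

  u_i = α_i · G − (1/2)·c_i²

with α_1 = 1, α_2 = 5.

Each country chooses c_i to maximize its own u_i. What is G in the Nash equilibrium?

Country i's FOC: ∂u_i/∂c_i = α_i − c_i = 0, so c_i* = α_i.
NE contributions = (1, 5); G = 6.

6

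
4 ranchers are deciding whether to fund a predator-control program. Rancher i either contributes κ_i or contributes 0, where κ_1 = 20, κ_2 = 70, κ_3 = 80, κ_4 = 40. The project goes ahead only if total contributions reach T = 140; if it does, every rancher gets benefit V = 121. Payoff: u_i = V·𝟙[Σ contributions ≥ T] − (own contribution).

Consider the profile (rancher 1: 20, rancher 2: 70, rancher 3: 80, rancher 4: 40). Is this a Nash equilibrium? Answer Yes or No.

No

Total = 210 ≥ 140: provided.
Rancher 1 (pledges 20, payoff 101): dropping to 0 → total 190, payoff 121. Profitable deviation.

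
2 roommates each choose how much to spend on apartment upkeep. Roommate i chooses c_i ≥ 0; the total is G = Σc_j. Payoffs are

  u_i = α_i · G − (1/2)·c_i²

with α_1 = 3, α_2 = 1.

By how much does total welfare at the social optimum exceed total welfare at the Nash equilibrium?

5

Roommate i's FOC: ∂u_i/∂c_i = α_i − c_i = 0, so c_i* = α_i.
NE contributions = (3, 1); G = 4.
W^NE = (Σα)·G − ½Σα_i² = 4² − ½·10 = 11.
Planner sets c_i = Σα_j = 4 for every i, so G^SO = 2·4 = 8.
W^SO = (Σα)·G^SO − ½·2·(Σα)² = (2/2)·4² = 16.
Deadweight loss = W^SO − W^NE = 5.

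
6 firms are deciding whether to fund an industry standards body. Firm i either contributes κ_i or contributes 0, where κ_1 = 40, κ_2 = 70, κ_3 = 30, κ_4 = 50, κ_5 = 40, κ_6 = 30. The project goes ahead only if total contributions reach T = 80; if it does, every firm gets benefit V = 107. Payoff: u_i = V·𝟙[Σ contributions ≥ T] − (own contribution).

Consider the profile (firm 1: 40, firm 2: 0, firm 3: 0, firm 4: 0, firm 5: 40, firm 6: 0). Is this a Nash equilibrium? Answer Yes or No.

Total = 80 ≥ 80: provided.
Firm 1 (pledges 40, payoff 67): dropping to 0 → total 40, payoff 0. No gain.
Firm 2 (pledges 0, payoff 107): pledging 70 → total 150, payoff 37. No gain.
Firm 3 (pledges 0, payoff 107): pledging 30 → total 110, payoff 77. No gain.
Firm 4 (pledges 0, payoff 107): pledging 50 → total 130, payoff 57. No gain.
Firm 5 (pledges 40, payoff 67): dropping to 0 → total 40, payoff 0. No gain.
Firm 6 (pledges 0, payoff 107): pledging 30 → total 110, payoff 77. No gain.

Yes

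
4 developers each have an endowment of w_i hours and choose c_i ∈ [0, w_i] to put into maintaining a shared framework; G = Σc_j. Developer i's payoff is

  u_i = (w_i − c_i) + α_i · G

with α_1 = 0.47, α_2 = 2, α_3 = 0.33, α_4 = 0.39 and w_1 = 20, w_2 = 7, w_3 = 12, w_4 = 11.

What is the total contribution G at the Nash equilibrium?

∂u_i/∂c_i = α_i − 1, so developer i contributes w_i if α_i > 1, else 0.
α_i > 1 for i ∈ {2}; NE contributions (0, 7, 0, 0), G = 7.

7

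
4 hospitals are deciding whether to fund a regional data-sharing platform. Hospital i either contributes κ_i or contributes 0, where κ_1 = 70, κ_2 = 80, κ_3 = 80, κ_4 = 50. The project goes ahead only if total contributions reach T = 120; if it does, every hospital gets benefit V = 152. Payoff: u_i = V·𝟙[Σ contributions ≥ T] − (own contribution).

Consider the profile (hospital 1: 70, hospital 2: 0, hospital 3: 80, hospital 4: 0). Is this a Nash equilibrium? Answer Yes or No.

Yes

Total = 150 ≥ 120: provided.
Hospital 1 (pledges 70, payoff 82): dropping to 0 → total 80, payoff 0. No gain.
Hospital 2 (pledges 0, payoff 152): pledging 80 → total 230, payoff 72. No gain.
Hospital 3 (pledges 80, payoff 72): dropping to 0 → total 70, payoff 0. No gain.
Hospital 4 (pledges 0, payoff 152): pledging 50 → total 200, payoff 102. No gain.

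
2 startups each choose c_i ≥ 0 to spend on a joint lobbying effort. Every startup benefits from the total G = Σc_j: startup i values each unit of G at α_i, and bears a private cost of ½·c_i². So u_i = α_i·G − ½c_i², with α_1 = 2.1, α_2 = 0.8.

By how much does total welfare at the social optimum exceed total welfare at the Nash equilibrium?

2.525

Startup i's FOC: ∂u_i/∂c_i = α_i − c_i = 0, so c_i* = α_i.
NE contributions = (2.1, 0.8); G = 2.9.
W^NE = (Σα)·G − ½Σα_i² = 2.9² − ½·5.05 = 5.885.
Planner sets c_i = Σα_j = 2.9 for every i, so G^SO = 2·2.9 = 5.8.
W^SO = (Σα)·G^SO − ½·2·(Σα)² = (2/2)·2.9² = 8.41.
Deadweight loss = W^SO − W^NE = 2.525.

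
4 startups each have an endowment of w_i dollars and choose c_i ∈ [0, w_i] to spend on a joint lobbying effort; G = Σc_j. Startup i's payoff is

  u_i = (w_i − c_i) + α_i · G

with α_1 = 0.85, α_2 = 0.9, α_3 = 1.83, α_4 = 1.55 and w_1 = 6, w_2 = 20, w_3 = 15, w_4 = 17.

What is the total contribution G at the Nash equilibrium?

32

∂u_i/∂c_i = α_i − 1, so startup i contributes w_i if α_i > 1, else 0.
α_i > 1 for i ∈ {3, 4}; NE contributions (0, 0, 15, 17), G = 32.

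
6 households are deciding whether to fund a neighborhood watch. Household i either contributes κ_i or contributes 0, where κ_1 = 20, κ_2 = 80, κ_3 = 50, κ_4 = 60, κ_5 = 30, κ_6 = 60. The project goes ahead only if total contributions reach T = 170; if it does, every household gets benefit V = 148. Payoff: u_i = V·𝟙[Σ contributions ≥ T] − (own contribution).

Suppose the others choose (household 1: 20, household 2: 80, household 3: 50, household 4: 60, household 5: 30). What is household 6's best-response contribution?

0

Others' total = 240 ≥ 170; contributing adds cost 60 for no extra benefit.
Best response: 0.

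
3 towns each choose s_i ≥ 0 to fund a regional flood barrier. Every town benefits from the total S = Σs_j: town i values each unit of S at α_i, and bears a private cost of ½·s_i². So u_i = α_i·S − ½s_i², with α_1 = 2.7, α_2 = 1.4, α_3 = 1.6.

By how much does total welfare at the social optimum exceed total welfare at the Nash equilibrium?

22.15

Town i's FOC: ∂u_i/∂s_i = α_i − s_i = 0, so s_i* = α_i.
NE contributions = (2.7, 1.4, 1.6); S = 5.7.
W^NE = (Σα)·S − ½Σα_i² = 5.7² − ½·11.81 = 26.585.
Planner sets s_i = Σα_j = 5.7 for every i, so S^SO = 3·5.7 = 17.1.
W^SO = (Σα)·S^SO − ½·3·(Σα)² = (3/2)·5.7² = 48.735.
Deadweight loss = W^SO − W^NE = 22.15.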